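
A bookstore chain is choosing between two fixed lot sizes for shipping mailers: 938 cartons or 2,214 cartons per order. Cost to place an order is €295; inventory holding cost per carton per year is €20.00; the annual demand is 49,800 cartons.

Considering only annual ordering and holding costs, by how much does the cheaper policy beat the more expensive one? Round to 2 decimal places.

Annual cost at Q: ordering D·S/Q plus holding Q·H/2.
TC(938) = (49,800/938)×295 + (938/2)×20 = €25,042.05
TC(2,214) = (49,800/2,214)×295 + (2,214/2)×20 = €28,775.50
Cheaper: Q = 938.  Difference = €3,733.45

€3,733.45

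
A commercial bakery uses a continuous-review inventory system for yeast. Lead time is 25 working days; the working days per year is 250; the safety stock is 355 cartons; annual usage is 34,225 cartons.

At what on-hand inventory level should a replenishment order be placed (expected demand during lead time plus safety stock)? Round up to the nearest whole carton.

3,778 cartons

Daily demand d = 34,225 / 250 = 136.900 cartons/day
Demand during lead time = 136.900 × 25 = 3,422.50
Reorder point = 3,422.50 + 355 = 3,777.50 → round up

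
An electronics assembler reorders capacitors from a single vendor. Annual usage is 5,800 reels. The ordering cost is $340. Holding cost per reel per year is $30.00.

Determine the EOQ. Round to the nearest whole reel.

363 reels

EOQ = √(2DS/H) = √(2 × 5,800 × 340 / 30)
    = √(131,466.67) ≈ 362.58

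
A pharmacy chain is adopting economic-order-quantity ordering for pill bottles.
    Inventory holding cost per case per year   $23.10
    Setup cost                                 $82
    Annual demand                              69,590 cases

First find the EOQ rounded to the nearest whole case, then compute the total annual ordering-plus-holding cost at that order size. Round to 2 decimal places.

$16,236.83

Q* = √(2·D·S / H) = √(2·69,590·82 / 23.1) = √494,058.9 ≈ 702.89 → Q = 703 cases
Annual ordering cost = (D/Q)·S = (69,590/703) × 82 = $8,117.18
Annual holding cost  = (Q/2)·H = (703/2) × 23.1 = $8,119.65
Total = $8,117.18 + $8,119.65 = $16,236.83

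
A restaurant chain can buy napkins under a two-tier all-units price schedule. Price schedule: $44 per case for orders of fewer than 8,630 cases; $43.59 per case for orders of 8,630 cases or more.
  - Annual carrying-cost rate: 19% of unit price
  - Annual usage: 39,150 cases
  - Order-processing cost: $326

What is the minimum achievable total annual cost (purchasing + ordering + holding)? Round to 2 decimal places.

H₁ = 19%×$44 = $8.3600;  H₂ = 19%×$43.59 = $8.2821
EOQ₁ = √(2×39,150×326/8.3600) = 1,747.38  (< 8,630, feasible at tier 1)
EOQ₂ = √(2×39,150×326/8.2821) = 1,755.58  (< 8,630 → use Q = 8,630 at tier-2 price)
TC(tier 1 (EOQ₁), Q≈1,747.4) = $1,737,208.07
TC(tier 2, Q≈8,630.0) = $1,743,764.66
Minimum at tier 1 (EOQ₁): $1,737,208.07

$1,737,208.07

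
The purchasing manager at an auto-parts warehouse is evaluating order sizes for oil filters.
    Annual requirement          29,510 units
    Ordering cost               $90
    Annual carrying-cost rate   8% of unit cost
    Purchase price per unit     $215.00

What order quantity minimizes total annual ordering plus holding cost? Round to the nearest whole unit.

556 units

Carrying cost H = $215 × 8% = $17.2000/unit/yr
2DS/H = 2·29,510·90/17.2 = 308,825.58
EOQ = √308,825.58 ≈ 555.72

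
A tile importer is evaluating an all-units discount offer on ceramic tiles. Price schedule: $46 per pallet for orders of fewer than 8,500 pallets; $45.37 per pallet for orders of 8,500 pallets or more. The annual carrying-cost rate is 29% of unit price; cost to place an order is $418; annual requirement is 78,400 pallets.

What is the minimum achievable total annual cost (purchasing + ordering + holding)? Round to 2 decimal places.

$3,616,781.96

H₁ = 29%×$46 = $13.3400;  H₂ = 29%×$45.37 = $13.1573
EOQ₁ = √(2×78,400×418/13.3400) = 2,216.58  (< 8,500, feasible at tier 1)
EOQ₂ = √(2×78,400×418/13.1573) = 2,231.92  (< 8,500 → use Q = 8,500 at tier-2 price)
TC(tier 1 (EOQ₁), Q≈2,216.6) = $3,635,969.17
TC(tier 2, Q≈8,500.0) = $3,616,781.96
Minimum at tier 2: $3,616,781.96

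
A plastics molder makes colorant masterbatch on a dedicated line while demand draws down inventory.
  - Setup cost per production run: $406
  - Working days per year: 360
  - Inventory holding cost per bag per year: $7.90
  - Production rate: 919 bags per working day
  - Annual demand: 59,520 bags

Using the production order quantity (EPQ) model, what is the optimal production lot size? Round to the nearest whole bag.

d = 59,520/360 = 165.3333 bags/day;  effective holding cost H(1 − d/p) = 7.9·(1 − 165.3333/919) = 6.47875
Q* = √(2DS / H_eff) = √(2·59,520·406 / 6.47875) ≈ 2,731.27

2,731 bags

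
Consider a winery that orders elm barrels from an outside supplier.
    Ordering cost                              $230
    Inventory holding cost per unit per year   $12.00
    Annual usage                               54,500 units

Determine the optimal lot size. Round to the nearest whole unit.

1,445 units

2DS/H = 2·54,500·230/12 = 2,089,166.67
EOQ = √2,089,166.67 ≈ 1,445.39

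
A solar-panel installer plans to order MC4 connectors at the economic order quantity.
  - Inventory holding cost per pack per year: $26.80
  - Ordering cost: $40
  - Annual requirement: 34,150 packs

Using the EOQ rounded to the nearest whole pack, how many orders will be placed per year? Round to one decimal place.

107.1 orders per year

EOQ = √(2DS/H) = √(2 × 34,150 × 40 / 26.8)
    = √(101,940.30) ≈ 319.28 → Q = 319
Orders per year = D/Q = 34,150 / 319 = 107.053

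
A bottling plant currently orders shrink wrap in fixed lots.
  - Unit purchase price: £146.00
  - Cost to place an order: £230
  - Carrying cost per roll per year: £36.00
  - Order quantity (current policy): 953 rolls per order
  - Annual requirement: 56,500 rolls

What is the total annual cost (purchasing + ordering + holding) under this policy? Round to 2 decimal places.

£8,279,789.89

Annual ordering cost = (D/Q)·S = (56,500/953) × 230 = £13,635.89
Annual holding cost  = (Q/2)·H = (953/2) × 36 = £17,154.00
Purchase cost = D·C = 56,500 × 146 = £8,249,000.00
Total = £13,635.89 + £17,154.00 + £8,249,000.00 = £8,279,789.89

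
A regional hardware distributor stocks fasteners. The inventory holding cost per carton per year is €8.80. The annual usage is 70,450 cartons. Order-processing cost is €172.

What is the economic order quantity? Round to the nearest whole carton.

1,660 cartons

EOQ = √(2DS/H) = √(2 × 70,450 × 172 / 8.8)
    = √(2,753,954.55) ≈ 1,659.50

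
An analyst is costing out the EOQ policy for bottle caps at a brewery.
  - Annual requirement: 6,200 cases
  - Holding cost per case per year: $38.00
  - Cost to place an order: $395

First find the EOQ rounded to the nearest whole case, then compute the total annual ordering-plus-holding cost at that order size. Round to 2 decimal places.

2DS/H = 2·6,200·395/38 = 128,894.74
EOQ = √128,894.74 ≈ 359.02 → Q = 359 cases
Orders/yr = 6,200/359 = 17.270; ordering cost = 17.270 × $395 = $6,821.73
Average inventory = 359/2 = 179.5; holding cost = 179.5 × $38 = $6,821.00
Total = $6,821.73 + $6,821.00 = $13,642.73

$13,642.73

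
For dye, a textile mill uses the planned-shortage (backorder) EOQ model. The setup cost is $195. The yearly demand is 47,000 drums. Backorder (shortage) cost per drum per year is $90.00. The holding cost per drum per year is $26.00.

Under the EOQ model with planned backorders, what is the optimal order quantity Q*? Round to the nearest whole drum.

953 drums

Basic EOQ = √(2·47,000·195/26) = 839.643
Backorder adjustment √((H+b)/b) = √((26+90)/90) = 1.1353
Q* = 839.643 × 1.1353 ≈ 953.24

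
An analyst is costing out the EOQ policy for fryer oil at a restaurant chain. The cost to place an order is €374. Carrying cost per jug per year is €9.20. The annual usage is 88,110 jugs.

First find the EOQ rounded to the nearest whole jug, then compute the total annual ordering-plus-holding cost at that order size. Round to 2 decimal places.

€24,623.93

Optimal lot size Q* = (2 × 88,110 × €374 / €9.2)^½ ≈ 2,676.51 → Q = 2,677 jugs
Annual ordering cost = (D/Q)·S = (88,110/2,677) × 374 = €12,309.73
Annual holding cost  = (Q/2)·H = (2,677/2) × 9.2 = €12,314.20
Total = €12,309.73 + €12,314.20 = €24,623.93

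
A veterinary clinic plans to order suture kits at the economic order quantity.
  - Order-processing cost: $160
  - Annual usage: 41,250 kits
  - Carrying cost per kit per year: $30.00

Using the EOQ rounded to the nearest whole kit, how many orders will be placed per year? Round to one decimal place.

62.2 orders per year

Optimal lot size Q* = (2 × 41,250 × $160 / $30)^½ ≈ 663.32 → Q = 663
Orders per year = D/Q = 41,250 / 663 = 62.217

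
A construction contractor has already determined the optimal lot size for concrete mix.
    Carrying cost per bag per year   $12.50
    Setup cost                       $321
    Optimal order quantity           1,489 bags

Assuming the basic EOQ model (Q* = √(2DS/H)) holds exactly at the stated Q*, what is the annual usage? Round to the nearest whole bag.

EOQ relation: Q² = 2DS/H, so rearrange for the unknown.
D = Q²H / (2S) = 1,489² × 12.5 / (2 × 321) = 43,168.24

43,168 bags per year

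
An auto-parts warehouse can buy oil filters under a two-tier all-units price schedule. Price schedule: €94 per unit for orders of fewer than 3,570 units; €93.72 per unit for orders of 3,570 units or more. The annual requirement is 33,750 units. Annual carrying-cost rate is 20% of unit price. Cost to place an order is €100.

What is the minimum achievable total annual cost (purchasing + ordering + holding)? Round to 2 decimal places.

€3,183,764.99

H₁ = 20%×€94 = €18.8000;  H₂ = 20%×€93.72 = €18.7440
EOQ₁ = √(2×33,750×100/18.8000) = 599.20  (< 3,570, feasible at tier 1)
EOQ₂ = √(2×33,750×100/18.7440) = 600.10  (< 3,570 → use Q = 3,570 at tier-2 price)
TC(tier 1 (EOQ₁), Q≈599.2) = €3,183,764.99
TC(tier 2, Q≈3,570.0) = €3,197,453.42
Minimum at tier 1 (EOQ₁): €3,183,764.99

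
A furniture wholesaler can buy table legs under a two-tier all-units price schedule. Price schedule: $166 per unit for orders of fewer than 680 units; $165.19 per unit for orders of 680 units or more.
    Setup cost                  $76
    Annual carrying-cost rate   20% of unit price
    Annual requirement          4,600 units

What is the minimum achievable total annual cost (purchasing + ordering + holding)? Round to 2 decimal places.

H₁ = 20%×$166 = $33.2000;  H₂ = 20%×$165.19 = $33.0380
EOQ₁ = √(2×4,600×76/33.2000) = 145.12  (< 680, feasible at tier 1)
EOQ₂ = √(2×4,600×76/33.0380) = 145.48  (< 680 → use Q = 680 at tier-2 price)
TC(tier 1 (EOQ₁), Q≈145.1) = $768,418.03
TC(tier 2, Q≈680.0) = $771,621.04
Minimum at tier 1 (EOQ₁): $768,418.03

$768,418.03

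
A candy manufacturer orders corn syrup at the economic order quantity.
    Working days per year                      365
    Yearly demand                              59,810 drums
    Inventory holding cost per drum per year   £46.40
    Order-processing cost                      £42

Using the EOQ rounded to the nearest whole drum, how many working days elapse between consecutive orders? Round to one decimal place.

2.0 days

Q* = √(2·D·S / H) = √(2·59,810·42 / 46.4) = √108,276.7 ≈ 329.05 → Q = 329 drums
Days between orders = 365 / (D/Q) = 365 / 181.793 ≈ 2.008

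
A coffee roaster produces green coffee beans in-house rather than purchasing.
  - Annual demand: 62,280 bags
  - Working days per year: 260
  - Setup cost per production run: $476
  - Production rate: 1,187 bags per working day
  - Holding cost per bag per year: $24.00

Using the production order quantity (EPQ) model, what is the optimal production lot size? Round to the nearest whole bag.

Daily demand d = 62,280/260 = 239.538; p = 1187; 1 − d/p = 0.79820
EPQ = √(2DS / (H(1 − d/p)))
    = √(2 × 62,280 × 476 / (24 × 0.79820)) ≈ 1,759.27

1,759 bags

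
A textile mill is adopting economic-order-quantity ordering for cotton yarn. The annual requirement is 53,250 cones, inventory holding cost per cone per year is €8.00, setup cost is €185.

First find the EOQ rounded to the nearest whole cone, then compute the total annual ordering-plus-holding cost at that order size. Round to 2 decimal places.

€12,554.68

Q* = √(2·D·S / H) = √(2·53,250·185 / 8) = √2,462,812.5 ≈ 1,569.34 → Q = 1,569 cones
Annual ordering cost = (D/Q)·S = (53,250/1,569) × 185 = €6,278.68
Annual holding cost  = (Q/2)·H = (1,569/2) × 8 = €6,276.00
Total = €6,278.68 + €6,276.00 = €12,554.68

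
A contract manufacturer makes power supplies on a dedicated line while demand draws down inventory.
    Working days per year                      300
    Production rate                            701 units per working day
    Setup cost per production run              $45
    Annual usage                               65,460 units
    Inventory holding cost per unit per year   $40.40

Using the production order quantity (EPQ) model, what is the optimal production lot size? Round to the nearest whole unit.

460 units

Daily demand d = 65,460/300 = 218.200; p = 701; 1 − d/p = 0.68873
EPQ = √(2DS / (H(1 − d/p)))
    = √(2 × 65,460 × 45 / (40.4 × 0.68873)) ≈ 460.14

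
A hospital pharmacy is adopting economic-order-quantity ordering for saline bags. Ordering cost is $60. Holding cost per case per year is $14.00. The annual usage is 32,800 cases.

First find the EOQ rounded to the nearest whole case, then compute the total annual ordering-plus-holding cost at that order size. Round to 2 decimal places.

2DS/H = 2·32,800·60/14 = 281,142.86
EOQ = √281,142.86 ≈ 530.23 → Q = 530 cases
Orders/yr = 32,800/530 = 61.887; ordering cost = 61.887 × $60 = $3,713.21
Average inventory = 530/2 = 265; holding cost = 265 × $14 = $3,710.00
Total = $3,713.21 + $3,710.00 = $7,423.21

$7,423.21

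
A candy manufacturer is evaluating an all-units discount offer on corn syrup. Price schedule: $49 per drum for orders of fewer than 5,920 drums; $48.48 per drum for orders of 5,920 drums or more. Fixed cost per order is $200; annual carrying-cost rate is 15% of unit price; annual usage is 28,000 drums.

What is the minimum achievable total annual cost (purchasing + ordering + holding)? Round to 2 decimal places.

$1,379,911.07

H₁ = 15%×$49 = $7.3500;  H₂ = 15%×$48.48 = $7.2720
EOQ₁ = √(2×28,000×200/7.3500) = 1,234.43  (< 5,920, feasible at tier 1)
EOQ₂ = √(2×28,000×200/7.2720) = 1,241.03  (< 5,920 → use Q = 5,920 at tier-2 price)
TC(tier 1 (EOQ₁), Q≈1,234.4) = $1,381,073.04
TC(tier 2, Q≈5,920.0) = $1,379,911.07
Minimum at tier 2: $1,379,911.07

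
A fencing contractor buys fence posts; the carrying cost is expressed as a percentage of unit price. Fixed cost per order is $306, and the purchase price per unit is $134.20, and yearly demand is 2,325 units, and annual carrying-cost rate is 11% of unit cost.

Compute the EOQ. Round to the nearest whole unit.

310 units

Carrying cost H = $134.2 × 11% = $14.7620/unit/yr
Optimal lot size Q* = (2 × 2,325 × $306 / $14.762)^½ ≈ 310.47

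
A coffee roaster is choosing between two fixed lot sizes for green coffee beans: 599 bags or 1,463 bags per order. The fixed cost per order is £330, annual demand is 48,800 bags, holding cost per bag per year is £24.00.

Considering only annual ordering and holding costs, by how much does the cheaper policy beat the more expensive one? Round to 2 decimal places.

Annual cost at Q: ordering D·S/Q plus holding Q·H/2.
TC(599) = (48,800/599)×330 + (599/2)×24 = £34,072.81
TC(1,463) = (48,800/1,463)×330 + (1,463/2)×24 = £28,563.52
Cheaper: Q = 1,463.  Difference = £5,509.29

£5,509.29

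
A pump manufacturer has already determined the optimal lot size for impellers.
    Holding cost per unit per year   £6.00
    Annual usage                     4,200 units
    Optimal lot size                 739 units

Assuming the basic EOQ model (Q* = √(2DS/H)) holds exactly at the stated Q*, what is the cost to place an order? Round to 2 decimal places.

£390.09

EOQ relation: Q² = 2DS/H, so rearrange for the unknown.
S = Q²H / (2D) = 739² × 6 / (2 × 4,200) = 390.0864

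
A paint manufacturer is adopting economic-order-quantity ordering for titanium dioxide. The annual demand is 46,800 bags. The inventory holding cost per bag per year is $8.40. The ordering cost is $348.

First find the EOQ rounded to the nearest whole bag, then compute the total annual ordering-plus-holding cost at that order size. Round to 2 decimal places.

$16,541.21

Optimal lot size Q* = (2 × 46,800 × $348 / $8.4)^½ ≈ 1,969.19 → Q = 1,969 bags
Orders/yr = 46,800/1,969 = 23.768; ordering cost = 23.768 × $348 = $8,271.41
Average inventory = 1,969/2 = 984.5; holding cost = 984.5 × $8.4 = $8,269.80
Total = $8,271.41 + $8,269.80 = $16,541.21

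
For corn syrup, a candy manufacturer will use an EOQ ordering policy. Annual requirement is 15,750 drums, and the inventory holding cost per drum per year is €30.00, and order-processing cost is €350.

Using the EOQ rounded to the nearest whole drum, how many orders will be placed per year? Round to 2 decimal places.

EOQ = √(2DS/H) = √(2 × 15,750 × 350 / 30)
    = √(367,500.00) ≈ 606.22 → Q = 606
N = D/Q = 15,750/606 ≈ 25.990 orders/yr

25.99 orders per year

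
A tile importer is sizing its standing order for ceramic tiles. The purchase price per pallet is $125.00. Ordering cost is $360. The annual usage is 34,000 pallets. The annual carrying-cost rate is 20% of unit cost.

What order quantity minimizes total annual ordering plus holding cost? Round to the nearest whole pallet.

Carrying cost H = $125 × 20% = $25.0000/pallet/yr
Optimal lot size Q* = (2 × 34,000 × $360 / $25)^½ ≈ 989.55

990 pallets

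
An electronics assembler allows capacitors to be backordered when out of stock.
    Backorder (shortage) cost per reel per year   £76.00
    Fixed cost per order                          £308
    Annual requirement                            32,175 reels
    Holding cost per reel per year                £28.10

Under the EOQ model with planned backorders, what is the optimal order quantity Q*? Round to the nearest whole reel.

983 reels

Q* = √(2DS/H) · √((H + b)/b)
   = √(2 × 32,175 × 308 / 28.1) · √((28.1 + 76) / 76)
   = 839.840 × 1.1704 ≈ 982.91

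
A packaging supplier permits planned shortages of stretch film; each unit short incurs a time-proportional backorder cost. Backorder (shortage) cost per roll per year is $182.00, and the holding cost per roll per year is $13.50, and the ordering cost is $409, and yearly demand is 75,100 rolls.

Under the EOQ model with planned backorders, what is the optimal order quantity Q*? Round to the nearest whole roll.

Q* = √(2DS/H) · √((H + b)/b)
   = √(2 × 75,100 × 409 / 13.5) · √((13.5 + 182) / 182)
   = 2,133.191 × 1.0364 ≈ 2,210.89

2,211 rolls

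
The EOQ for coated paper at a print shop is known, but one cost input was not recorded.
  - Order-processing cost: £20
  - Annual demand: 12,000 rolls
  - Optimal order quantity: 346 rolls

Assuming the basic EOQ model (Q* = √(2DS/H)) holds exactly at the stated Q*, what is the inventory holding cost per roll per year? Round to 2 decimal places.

EOQ relation: Q² = 2DS/H, so rearrange for the unknown.
H = 2DS / Q² = 2 × 12,000 × 20 / 346² = 4.0095

£4.01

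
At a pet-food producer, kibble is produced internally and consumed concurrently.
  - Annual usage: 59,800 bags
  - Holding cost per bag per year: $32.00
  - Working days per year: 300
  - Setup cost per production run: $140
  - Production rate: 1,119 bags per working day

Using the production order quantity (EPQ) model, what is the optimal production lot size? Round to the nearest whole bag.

798 bags

d = 59,800/300 = 199.3333 bags/day;  effective holding cost H(1 − d/p) = 32·(1 − 199.3333/1119) = 26.29967
Q* = √(2DS / H_eff) = √(2·59,800·140 / 26.29967) ≈ 797.91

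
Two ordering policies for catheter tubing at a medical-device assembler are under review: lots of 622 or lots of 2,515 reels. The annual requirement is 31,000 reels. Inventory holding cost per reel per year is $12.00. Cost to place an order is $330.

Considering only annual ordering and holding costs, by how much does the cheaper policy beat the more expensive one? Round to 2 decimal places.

Annual cost at Q: ordering D·S/Q plus holding Q·H/2.
TC(622) = (31,000/622)×330 + (622/2)×12 = $20,178.95
TC(2,515) = (31,000/2,515)×330 + (2,515/2)×12 = $19,157.59
Lots of 2,515 are cheaper by $1,021.35.

$1,021.35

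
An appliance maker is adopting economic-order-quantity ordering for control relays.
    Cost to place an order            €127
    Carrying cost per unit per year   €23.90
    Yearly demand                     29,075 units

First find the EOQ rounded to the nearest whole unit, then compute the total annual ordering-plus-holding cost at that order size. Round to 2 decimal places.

€13,285.43

Q* = √(2·D·S / H) = √(2·29,075·127 / 23.9) = √308,997.9 ≈ 555.88 → Q = 556 units
Orders/yr = 29,075/556 = 52.293; ordering cost = 52.293 × €127 = €6,641.23
Average inventory = 556/2 = 278; holding cost = 278 × €23.9 = €6,644.20
Total = €6,641.23 + €6,644.20 = €13,285.43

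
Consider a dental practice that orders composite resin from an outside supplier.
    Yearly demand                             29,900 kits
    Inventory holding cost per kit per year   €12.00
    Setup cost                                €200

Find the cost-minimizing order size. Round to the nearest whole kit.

998 kits

Optimal lot size Q* = (2 × 29,900 × €200 / €12)^½ ≈ 998.33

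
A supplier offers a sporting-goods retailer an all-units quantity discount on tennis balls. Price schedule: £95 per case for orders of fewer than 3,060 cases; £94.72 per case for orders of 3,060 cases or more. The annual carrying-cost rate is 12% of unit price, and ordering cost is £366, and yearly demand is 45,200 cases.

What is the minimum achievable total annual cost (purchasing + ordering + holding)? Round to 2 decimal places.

H₁ = 12%×£95 = £11.4000;  H₂ = 12%×£94.72 = £11.3664
EOQ₁ = √(2×45,200×366/11.4000) = 1,703.62  (< 3,060, feasible at tier 1)
EOQ₂ = √(2×45,200×366/11.3664) = 1,706.13  (< 3,060 → use Q = 3,060 at tier-2 price)
TC(tier 1 (EOQ₁), Q≈1,703.6) = £4,313,421.25
TC(tier 2, Q≈3,060.0) = £4,304,140.87
Minimum at tier 2: £4,304,140.87

£4,304,140.87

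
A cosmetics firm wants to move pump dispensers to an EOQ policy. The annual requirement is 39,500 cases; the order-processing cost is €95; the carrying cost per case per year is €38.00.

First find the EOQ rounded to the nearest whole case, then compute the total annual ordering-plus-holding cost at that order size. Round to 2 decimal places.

€16,887.58

Q* = √(2·D·S / H) = √(2·39,500·95 / 38) = √197,500.0 ≈ 444.41 → Q = 444 cases
Annual ordering cost = (D/Q)·S = (39,500/444) × 95 = €8,451.58
Annual holding cost  = (Q/2)·H = (444/2) × 38 = €8,436.00
Total = €8,451.58 + €8,436.00 = €16,887.58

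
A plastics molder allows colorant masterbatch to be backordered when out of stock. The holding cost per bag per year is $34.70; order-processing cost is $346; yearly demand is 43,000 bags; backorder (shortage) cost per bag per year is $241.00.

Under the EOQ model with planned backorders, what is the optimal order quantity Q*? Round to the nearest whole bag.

Basic EOQ = √(2·43,000·346/34.7) = 926.025
Backorder adjustment √((H+b)/b) = √((34.7+241)/241) = 1.0696
Q* = 926.025 × 1.0696 ≈ 990.45

990 bags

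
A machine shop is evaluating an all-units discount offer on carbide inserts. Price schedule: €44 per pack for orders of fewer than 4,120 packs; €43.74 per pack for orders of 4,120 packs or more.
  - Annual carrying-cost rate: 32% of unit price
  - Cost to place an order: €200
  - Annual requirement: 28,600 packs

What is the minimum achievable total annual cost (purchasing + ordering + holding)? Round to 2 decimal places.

€1,271,091.54

H₁ = 32%×€44 = €14.0800;  H₂ = 32%×€43.74 = €13.9968
EOQ₁ = √(2×28,600×200/14.0800) = 901.39  (< 4,120, feasible at tier 1)
EOQ₂ = √(2×28,600×200/13.9968) = 904.06  (< 4,120 → use Q = 4,120 at tier-2 price)
TC(tier 1 (EOQ₁), Q≈901.4) = €1,271,091.54
TC(tier 2, Q≈4,120.0) = €1,281,185.76
Minimum at tier 1 (EOQ₁): €1,271,091.54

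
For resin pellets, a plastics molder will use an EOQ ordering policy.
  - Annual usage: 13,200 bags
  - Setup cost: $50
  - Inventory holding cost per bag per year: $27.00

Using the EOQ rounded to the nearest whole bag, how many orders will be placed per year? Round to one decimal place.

59.7 orders per year

EOQ = √(2DS/H) = √(2 × 13,200 × 50 / 27)
    = √(48,888.89) ≈ 221.11 → Q = 221
N = D/Q = 13,200/221 ≈ 59.729 orders/yr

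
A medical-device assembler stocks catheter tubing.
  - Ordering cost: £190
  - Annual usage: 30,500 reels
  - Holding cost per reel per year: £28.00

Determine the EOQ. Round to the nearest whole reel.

643 reels

EOQ = √(2DS/H) = √(2 × 30,500 × 190 / 28)
    = √(413,928.57) ≈ 643.37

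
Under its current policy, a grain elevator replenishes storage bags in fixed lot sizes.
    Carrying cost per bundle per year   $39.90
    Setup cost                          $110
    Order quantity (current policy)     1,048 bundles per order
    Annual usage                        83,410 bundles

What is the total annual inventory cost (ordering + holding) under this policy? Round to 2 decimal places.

Ordering: D/Q × S = 83,410/1,048 × $110 = $8,754.87
Holding:  Q/2 × H = 1,048/2 × $39.9 = $20,907.60
Total = $8,754.87 + $20,907.60 = $29,662.47

$29,662.47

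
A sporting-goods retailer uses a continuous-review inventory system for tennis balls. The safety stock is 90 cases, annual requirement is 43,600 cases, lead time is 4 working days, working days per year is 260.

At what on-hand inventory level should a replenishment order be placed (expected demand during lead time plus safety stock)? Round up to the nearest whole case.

Daily demand d = 43,600 / 260 = 167.692 cases/day
Demand during lead time = 167.692 × 4 = 670.77
Reorder point = 670.77 + 90 = 760.77 → round up

761 cases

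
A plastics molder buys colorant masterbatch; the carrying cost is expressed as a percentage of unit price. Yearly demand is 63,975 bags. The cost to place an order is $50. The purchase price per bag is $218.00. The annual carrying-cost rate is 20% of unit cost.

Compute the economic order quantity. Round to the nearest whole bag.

Holding cost per bag per year: H = 20% × $218 = $43.6000
2DS/H = 2·63,975·50/43.6 = 146,731.65
EOQ = √146,731.65 ≈ 383.06

383 bags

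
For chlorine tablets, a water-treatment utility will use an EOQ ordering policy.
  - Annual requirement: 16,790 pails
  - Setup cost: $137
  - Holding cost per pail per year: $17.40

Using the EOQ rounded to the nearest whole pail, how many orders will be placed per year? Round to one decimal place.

2DS/H = 2·16,790·137/17.4 = 264,394.25
EOQ = √264,394.25 ≈ 514.19 → Q = 514
Orders per year = D/Q = 16,790 / 514 = 32.665

32.7 orders per year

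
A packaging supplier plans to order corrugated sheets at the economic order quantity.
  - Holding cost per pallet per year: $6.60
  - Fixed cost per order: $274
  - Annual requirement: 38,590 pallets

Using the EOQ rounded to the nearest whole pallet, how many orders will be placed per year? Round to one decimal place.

21.6 orders per year

EOQ = √(2DS/H) = √(2 × 38,590 × 274 / 6.6)
    = √(3,204,139.39) ≈ 1,790.01 → Q = 1,790
N = D/Q = 38,590/1,790 ≈ 21.559 orders/yr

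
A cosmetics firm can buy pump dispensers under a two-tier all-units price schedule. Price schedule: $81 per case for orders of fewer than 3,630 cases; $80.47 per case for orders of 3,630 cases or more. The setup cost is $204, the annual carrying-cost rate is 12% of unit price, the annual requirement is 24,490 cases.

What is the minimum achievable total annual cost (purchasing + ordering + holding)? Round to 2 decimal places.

$1,989,612.96

H₁ = 12%×$81 = $9.7200;  H₂ = 12%×$80.47 = $9.6564
EOQ₁ = √(2×24,490×204/9.7200) = 1,013.89  (< 3,630, feasible at tier 1)
EOQ₂ = √(2×24,490×204/9.6564) = 1,017.22  (< 3,630 → use Q = 3,630 at tier-2 price)
TC(tier 1 (EOQ₁), Q≈1,013.9) = $1,993,545.02
TC(tier 2, Q≈3,630.0) = $1,989,612.96
Minimum at tier 2: $1,989,612.96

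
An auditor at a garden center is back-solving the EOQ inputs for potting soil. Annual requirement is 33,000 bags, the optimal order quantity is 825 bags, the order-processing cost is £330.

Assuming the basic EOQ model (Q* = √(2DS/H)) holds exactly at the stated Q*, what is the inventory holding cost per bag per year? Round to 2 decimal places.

From Q* = √(2DS/H) ⇒ Q*² = 2DS/H.
H = 2DS / Q² = 2 × 33,000 × 330 / 825² = 32.0000

£32.00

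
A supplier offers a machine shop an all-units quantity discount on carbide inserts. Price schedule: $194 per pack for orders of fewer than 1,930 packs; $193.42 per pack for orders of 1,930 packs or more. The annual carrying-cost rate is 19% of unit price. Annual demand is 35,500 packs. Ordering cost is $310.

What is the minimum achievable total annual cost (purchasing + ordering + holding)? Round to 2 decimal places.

$6,907,575.63

H₁ = 19%×$194 = $36.8600;  H₂ = 19%×$193.42 = $36.7498
EOQ₁ = √(2×35,500×310/36.8600) = 772.74  (< 1,930, feasible at tier 1)
EOQ₂ = √(2×35,500×310/36.7498) = 773.90  (< 1,930 → use Q = 1,930 at tier-2 price)
TC(tier 1 (EOQ₁), Q≈772.7) = $6,915,483.13
TC(tier 2, Q≈1,930.0) = $6,907,575.63
Minimum at tier 2: $6,907,575.63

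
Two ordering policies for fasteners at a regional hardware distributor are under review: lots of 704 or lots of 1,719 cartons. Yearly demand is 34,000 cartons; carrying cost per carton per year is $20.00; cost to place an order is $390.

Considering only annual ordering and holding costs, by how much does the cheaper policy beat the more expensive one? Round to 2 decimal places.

$971.44

TC(Q) = (D/Q)S + (Q/2)H
TC(704) = (34,000/704)×390 + (704/2)×20 = $25,875.23
TC(1,719) = (34,000/1,719)×390 + (1,719/2)×20 = $24,903.79
|ΔTC| = |$25,875.23 − $24,903.79| = $971.44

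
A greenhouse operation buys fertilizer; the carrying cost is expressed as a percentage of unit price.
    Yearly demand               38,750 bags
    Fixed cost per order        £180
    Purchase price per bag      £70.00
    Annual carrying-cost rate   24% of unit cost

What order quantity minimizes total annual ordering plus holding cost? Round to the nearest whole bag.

911 bags

Carrying cost H = £70 × 24% = £16.8000/bag/yr
EOQ = √(2DS/H) = √(2 × 38,750 × 180 / 16.8)
    = √(830,357.14) ≈ 911.24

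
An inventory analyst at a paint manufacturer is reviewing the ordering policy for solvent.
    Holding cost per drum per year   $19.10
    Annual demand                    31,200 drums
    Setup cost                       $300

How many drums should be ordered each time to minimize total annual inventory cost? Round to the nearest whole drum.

990 drums

EOQ = √(2DS/H) = √(2 × 31,200 × 300 / 19.1)
    = √(980,104.71) ≈ 990.00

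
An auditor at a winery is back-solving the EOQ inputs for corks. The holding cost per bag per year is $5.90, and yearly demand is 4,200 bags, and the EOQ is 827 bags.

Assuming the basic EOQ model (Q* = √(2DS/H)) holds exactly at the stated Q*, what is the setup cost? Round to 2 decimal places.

Since Q* = (2DS/H)^½, squaring gives Q*²·H = 2DS.
S = Q²H / (2D) = 827² × 5.9 / (2 × 4,200) = 480.3787

$480.38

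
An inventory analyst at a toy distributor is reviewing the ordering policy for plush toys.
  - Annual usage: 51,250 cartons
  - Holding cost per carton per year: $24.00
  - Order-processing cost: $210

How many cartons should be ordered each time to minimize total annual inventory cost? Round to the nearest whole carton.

Optimal lot size Q* = (2 × 51,250 × $210 / $24)^½ ≈ 947.03

947 cartons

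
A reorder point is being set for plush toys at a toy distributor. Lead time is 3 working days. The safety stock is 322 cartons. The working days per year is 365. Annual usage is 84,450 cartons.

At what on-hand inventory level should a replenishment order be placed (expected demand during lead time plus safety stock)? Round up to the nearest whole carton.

1,017 cartons

Daily demand d = 84,450 / 365 = 231.370 cartons/day
Demand during lead time = 231.370 × 3 = 694.11
Reorder point = 694.11 + 322 = 1,016.11 → round up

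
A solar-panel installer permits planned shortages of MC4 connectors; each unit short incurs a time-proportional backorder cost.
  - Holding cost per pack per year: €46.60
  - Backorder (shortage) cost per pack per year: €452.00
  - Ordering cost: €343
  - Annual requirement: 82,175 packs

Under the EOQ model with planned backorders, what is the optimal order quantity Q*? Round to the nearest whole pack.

1,155 packs

Q* = √(2DS/H) · √((H + b)/b)
   = √(2 × 82,175 × 343 / 46.6) · √((46.6 + 452) / 452)
   = 1,099.864 × 1.0503 ≈ 1,155.17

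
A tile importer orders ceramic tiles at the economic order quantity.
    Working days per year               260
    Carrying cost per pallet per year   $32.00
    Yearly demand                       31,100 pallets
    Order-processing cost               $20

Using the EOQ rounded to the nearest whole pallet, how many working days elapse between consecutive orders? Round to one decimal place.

Q* = √(2·D·S / H) = √(2·31,100·20 / 32) = √38,875.0 ≈ 197.17 → Q = 197 pallets
Days between orders = 260 / (D/Q) = 260 / 157.868 ≈ 1.647

1.6 days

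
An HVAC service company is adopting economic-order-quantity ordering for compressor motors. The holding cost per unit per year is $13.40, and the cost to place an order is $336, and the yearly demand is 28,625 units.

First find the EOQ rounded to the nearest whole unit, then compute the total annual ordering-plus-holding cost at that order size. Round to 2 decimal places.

2DS/H = 2·28,625·336/13.4 = 1,435,522.39
EOQ = √1,435,522.39 ≈ 1,198.13 → Q = 1,198 units
Orders/yr = 28,625/1,198 = 23.894; ordering cost = 23.894 × $336 = $8,028.38
Average inventory = 1,198/2 = 599; holding cost = 599 × $13.4 = $8,026.60
Total = $8,028.38 + $8,026.60 = $16,054.98

$16,054.98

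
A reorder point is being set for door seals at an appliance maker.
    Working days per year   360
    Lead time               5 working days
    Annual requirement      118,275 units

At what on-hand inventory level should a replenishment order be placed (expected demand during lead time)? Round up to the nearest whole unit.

Daily demand d = 118,275 / 360 = 328.542 units/day
Demand during lead time = 328.542 × 5 = 1,642.71
Reorder point = 1,642.71 → round up

1,643 units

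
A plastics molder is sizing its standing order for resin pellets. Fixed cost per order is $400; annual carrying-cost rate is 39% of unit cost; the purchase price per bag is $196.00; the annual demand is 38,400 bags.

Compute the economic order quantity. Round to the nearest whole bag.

Carrying cost H = $196 × 39% = $76.4400/bag/yr
Q* = √(2·D·S / H) = √(2·38,400·400 / 76.44) = √401,883.8 ≈ 633.94

634 bags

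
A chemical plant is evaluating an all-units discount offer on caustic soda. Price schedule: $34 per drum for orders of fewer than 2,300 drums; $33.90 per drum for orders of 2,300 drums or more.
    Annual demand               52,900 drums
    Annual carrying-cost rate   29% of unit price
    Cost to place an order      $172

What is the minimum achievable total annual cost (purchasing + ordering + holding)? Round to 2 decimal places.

$1,808,571.65

H₁ = 29%×$34 = $9.8600;  H₂ = 29%×$33.90 = $9.8310
EOQ₁ = √(2×52,900×172/9.8600) = 1,358.53  (< 2,300, feasible at tier 1)
EOQ₂ = √(2×52,900×172/9.8310) = 1,360.53  (< 2,300 → use Q = 2,300 at tier-2 price)
TC(tier 1 (EOQ₁), Q≈1,358.5) = $1,811,995.09
TC(tier 2, Q≈2,300.0) = $1,808,571.65
Minimum at tier 2: $1,808,571.65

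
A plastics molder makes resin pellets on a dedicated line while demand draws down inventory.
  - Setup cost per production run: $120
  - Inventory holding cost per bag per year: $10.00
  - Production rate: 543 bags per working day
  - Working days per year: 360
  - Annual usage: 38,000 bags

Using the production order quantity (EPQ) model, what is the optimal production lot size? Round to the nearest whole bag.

1,064 bags

Daily demand d = 38,000/360 = 105.556; p = 543; 1 − d/p = 0.80561
EPQ = √(2DS / (H(1 − d/p)))
    = √(2 × 38,000 × 120 / (10 × 0.80561)) ≈ 1,063.99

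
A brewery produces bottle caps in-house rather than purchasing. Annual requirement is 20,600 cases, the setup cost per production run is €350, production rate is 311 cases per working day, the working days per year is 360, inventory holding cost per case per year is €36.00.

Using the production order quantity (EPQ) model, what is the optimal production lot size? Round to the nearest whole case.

d = 20,600/360 = 57.2222 cases/day;  effective holding cost H(1 − d/p) = 36·(1 − 57.2222/311) = 29.37621
Q* = √(2DS / H_eff) = √(2·20,600·350 / 29.37621) ≈ 700.62

701 cases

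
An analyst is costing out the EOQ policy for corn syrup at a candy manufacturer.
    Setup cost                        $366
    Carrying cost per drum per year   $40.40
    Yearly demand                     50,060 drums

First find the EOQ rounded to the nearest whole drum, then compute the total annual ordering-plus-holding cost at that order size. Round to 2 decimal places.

EOQ = √(2DS/H) = √(2 × 50,060 × 366 / 40.4)
    = √(907,027.72) ≈ 952.38 → Q = 952 drums
Ordering: D/Q × S = 50,060/952 × $366 = $19,245.76
Holding:  Q/2 × H = 952/2 × $40.4 = $19,230.40
Total = $19,245.76 + $19,230.40 = $38,476.16

$38,476.16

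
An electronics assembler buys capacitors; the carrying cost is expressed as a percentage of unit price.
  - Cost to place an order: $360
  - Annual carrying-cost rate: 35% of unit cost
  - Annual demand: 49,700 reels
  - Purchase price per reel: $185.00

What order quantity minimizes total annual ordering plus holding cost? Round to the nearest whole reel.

H = i·C = 0.35 × $185 = $64.7500 per reel-year
EOQ = √(2DS/H) = √(2 × 49,700 × 360 / 64.75)
    = √(552,648.65) ≈ 743.40

743 reels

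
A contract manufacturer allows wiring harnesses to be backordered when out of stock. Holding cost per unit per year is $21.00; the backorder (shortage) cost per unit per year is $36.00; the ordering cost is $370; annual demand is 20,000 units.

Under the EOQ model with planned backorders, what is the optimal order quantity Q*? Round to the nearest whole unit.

1,056 units

Q* = √(2DS/H) · √((H + b)/b)
   = √(2 × 20,000 × 370 / 21) · √((21 + 36) / 36)
   = 839.501 × 1.2583 ≈ 1,056.35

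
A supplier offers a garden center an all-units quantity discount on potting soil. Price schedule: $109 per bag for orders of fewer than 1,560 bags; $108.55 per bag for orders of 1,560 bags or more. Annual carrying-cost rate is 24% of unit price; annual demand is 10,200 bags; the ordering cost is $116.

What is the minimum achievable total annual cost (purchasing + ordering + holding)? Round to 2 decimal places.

H₁ = 24%×$109 = $26.1600;  H₂ = 24%×$108.55 = $26.0520
EOQ₁ = √(2×10,200×116/26.1600) = 300.76  (< 1,560, feasible at tier 1)
EOQ₂ = √(2×10,200×116/26.0520) = 301.39  (< 1,560 → use Q = 1,560 at tier-2 price)
TC(tier 1 (EOQ₁), Q≈300.8) = $1,119,667.97
TC(tier 2, Q≈1,560.0) = $1,128,289.02
Minimum at tier 1 (EOQ₁): $1,119,667.97

$1,119,667.97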